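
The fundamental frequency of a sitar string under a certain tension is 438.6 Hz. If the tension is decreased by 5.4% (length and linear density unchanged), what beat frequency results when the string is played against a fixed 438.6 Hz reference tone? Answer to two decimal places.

For a string, f ∝ √T, so the new frequency is 438.6·√0.946 = 426.5935 Hz.
f_beat = |426.5935 − 438.6| = 12.01 Hz.

12.01 Hz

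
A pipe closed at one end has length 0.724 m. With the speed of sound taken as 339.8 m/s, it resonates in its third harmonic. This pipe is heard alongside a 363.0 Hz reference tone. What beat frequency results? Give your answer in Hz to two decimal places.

Closed pipe (odd harmonics): f_n = n·v/(4L) = 3·339.8/(4·0.724) = 352.0028 Hz.
f_beat = |352.0028 − 363.0| = 11.00 Hz.

11.00 Hz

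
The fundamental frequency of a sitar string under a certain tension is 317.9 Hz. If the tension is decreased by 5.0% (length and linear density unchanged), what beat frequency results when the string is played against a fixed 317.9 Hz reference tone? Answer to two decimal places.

For a string, f ∝ √T, so the new frequency is 317.9·√0.950 = 309.8506 Hz.
f_beat = |309.8506 − 317.9| = 8.05 Hz.

8.05 Hz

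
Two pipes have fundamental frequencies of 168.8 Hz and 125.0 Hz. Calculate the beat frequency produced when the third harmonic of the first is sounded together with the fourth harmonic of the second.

Third harmonic of the first: 3·168.8 = 506.4 Hz.
Fourth harmonic of the second: 4·125.0 = 500.0 Hz.
f_beat = |506.4 − 500.0| = 6.4 Hz.

6.4 Hz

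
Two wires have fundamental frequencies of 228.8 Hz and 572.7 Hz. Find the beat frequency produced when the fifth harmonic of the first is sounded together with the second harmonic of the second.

1.4 Hz

Fifth harmonic of the first: 5·228.8 = 1144.0 Hz.
Second harmonic of the second: 2·572.7 = 1145.4 Hz.
f_beat = |1144.0 − 1145.4| = 1.4 Hz.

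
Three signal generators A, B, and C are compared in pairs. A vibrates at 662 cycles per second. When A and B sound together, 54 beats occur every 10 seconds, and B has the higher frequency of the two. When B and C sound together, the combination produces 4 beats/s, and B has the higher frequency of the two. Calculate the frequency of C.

663.4 Hz

A–B: Beat frequency = 54/10 = 5.4 Hz.
B is above A, so f_B = 662 + 5.4 = 667.4 Hz.
C is below B, so f_C = 667.4 − 4 = 663.4 Hz.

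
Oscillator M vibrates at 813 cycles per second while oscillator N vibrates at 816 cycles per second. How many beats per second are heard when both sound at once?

The beat frequency equals the magnitude of the frequency difference.
|813 − 816| = 3 Hz.

3 Hz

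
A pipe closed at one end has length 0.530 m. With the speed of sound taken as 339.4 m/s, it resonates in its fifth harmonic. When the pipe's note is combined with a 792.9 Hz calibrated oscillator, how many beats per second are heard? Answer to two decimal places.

7.57 Hz

Closed pipe (odd harmonics): f_n = n·v/(4L) = 5·339.4/(4·0.530) = 800.4717 Hz.
f_beat = |800.4717 − 792.9| = 7.57 Hz.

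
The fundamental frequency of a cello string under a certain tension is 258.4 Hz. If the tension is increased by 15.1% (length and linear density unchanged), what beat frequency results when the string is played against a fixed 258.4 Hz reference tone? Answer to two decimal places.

18.82 Hz

For a string, f ∝ √T, so the new frequency is 258.4·√1.151 = 277.2236 Hz.
f_beat = |277.2236 − 258.4| = 18.82 Hz.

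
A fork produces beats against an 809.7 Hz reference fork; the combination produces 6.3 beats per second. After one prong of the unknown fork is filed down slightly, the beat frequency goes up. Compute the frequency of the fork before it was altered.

|f − 809.7| = 6.3, so the fork was at either 803.4 Hz or 816 Hz.
Filing a prong removes mass and raises the fork's frequency; the adjustment raises the fork's frequency.
The beat rate rose, so the adjustment moved the fork further from 809.7 Hz — it was already above the reference.

816 Hz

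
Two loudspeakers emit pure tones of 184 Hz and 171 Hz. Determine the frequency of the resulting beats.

The beat frequency equals the magnitude of the frequency difference.
|184 − 171| = 13 Hz.

13 Hz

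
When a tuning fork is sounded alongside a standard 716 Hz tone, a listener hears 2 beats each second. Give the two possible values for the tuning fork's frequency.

714 Hz or 718 Hz

|f − 716| = 2, so f = 716 ± 2.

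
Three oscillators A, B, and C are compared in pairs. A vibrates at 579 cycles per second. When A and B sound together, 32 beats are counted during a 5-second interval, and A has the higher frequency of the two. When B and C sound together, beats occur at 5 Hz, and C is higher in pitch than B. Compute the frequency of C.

A–B: Beat frequency = 32/5 = 6.4 Hz.
B is below A, so f_B = 579 − 6.4 = 572.6 Hz.
C is above B, so f_C = 572.6 + 5 = 577.6 Hz.

577.6 Hz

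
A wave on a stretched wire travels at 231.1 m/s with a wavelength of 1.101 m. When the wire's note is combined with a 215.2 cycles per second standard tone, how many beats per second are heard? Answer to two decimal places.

5.30 Hz

Source frequency f = v/λ = 231.1/1.101 = 209.9001 Hz.
f_beat = |209.9001 − 215.2| = 5.30 Hz.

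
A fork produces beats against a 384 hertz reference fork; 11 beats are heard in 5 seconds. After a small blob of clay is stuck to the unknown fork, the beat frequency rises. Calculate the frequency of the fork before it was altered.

Beat frequency = 11/5 = 2.2 Hz.
|f − 384| = 2.2, so the fork was at either 381.8 Hz or 386.2 Hz.
Adding mass to a fork lowers its frequency; the adjustment lowers the fork's frequency.
The beat rate rose, so the adjustment moved the fork further from 384 Hz — it was already below the reference.

381.8 Hz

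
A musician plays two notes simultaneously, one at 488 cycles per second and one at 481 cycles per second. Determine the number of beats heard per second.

7 Hz

Beats arise from superposition of two nearby frequencies; the beat rate is |f₁ − f₂|.
|488 − 481| = 7 Hz.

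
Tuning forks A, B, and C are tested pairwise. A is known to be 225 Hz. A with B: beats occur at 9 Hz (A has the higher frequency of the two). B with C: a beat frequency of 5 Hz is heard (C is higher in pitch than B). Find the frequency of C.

221 Hz

B is below A, so f_B = 225 − 9 = 216 Hz.
C is above B, so f_C = 216 + 5 = 221 Hz.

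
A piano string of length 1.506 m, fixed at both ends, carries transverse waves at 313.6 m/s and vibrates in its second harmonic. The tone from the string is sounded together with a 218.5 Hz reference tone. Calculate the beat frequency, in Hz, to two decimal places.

For a string fixed at both ends, f_n = n·v/(2L) = 2·313.6/(2·1.506) = 208.2337 Hz.
f_beat = |208.2337 − 218.5| = 10.27 Hz.

10.27 Hz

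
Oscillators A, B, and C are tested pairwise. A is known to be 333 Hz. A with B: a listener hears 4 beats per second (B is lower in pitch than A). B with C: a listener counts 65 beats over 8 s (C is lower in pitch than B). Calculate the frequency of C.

320.875 Hz

B is below A, so f_B = 333 − 4 = 329 Hz.
B–C: Beat frequency = 65/8 = 8.125 Hz.
C is below B, so f_C = 329 − 8.125 = 320.875 Hz.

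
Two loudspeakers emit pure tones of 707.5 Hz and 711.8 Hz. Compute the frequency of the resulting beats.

4.3 Hz

The beat frequency equals the magnitude of the frequency difference.
|707.5 − 711.8| = 4.3 Hz.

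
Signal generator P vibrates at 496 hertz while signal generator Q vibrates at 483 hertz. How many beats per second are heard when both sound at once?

13 Hz

The beat frequency equals the magnitude of the frequency difference.
|496 − 483| = 13 Hz.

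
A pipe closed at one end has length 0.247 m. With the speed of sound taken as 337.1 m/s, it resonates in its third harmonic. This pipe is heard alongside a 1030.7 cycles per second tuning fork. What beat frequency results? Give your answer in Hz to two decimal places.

Closed pipe (odd harmonics): f_n = n·v/(4L) = 3·337.1/(4·0.247) = 1023.5830 Hz.
f_beat = |1023.5830 − 1030.7| = 7.12 Hz.

7.12 Hz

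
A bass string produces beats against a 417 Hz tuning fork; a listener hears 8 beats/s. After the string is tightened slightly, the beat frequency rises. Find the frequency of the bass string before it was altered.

425 Hz

|f − 417| = 8, so the bass string was at either 409 Hz or 425 Hz.
Increasing tension raises a string's frequency; the adjustment raises the bass string's frequency.
The beat rate rose, so the adjustment moved the bass string further from 417 Hz — it was already above the reference.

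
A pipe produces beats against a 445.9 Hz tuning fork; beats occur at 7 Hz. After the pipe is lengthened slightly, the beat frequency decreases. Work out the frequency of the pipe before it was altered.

452.9 Hz

|f − 445.9| = 7, so the pipe was at either 438.9 Hz or 452.9 Hz.
A longer pipe has a lower fundamental; the adjustment lowers the pipe's frequency.
The beat rate fell, so the adjustment moved the pipe toward 445.9 Hz — it must have started above the reference.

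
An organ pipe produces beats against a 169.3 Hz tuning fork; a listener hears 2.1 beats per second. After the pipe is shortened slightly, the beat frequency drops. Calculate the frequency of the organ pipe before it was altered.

167.2 Hz

|f − 169.3| = 2.1, so the organ pipe was at either 167.2 Hz or 171.4 Hz.
A shorter pipe has a higher fundamental; the adjustment raises the organ pipe's frequency.
The beat rate fell, so the adjustment moved the organ pipe toward 169.3 Hz — it must have started below the reference.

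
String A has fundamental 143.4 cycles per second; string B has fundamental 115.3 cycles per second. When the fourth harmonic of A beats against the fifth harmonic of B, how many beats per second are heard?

2.9 Hz

Fourth harmonic of the first: 4·143.4 = 573.6 Hz.
Fifth harmonic of the second: 5·115.3 = 576.5 Hz.
f_beat = |573.6 − 576.5| = 2.9 Hz.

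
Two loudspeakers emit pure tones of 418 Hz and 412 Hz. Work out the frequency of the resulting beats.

6 Hz

f_beat = |f₁ − f₂|.
|418 − 412| = 6 Hz.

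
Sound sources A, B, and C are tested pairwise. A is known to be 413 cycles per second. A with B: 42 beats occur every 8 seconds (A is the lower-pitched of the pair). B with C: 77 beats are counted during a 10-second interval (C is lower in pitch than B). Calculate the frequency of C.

410.55 Hz

A–B: Beat frequency = 42/8 = 5.25 Hz.
B is above A, so f_B = 413 + 5.25 = 418.25 Hz.
B–C: Beat frequency = 77/10 = 7.7 Hz.
C is below B, so f_C = 418.25 − 7.7 = 410.55 Hz.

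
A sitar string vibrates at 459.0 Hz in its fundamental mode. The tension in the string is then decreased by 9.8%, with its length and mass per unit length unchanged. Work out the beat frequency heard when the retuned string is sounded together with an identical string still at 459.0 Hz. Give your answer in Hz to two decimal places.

23.07 Hz

For a string, f ∝ √T, so the new frequency is 459.0·√0.902 = 435.9292 Hz.
f_beat = |435.9292 − 459.0| = 23.07 Hz.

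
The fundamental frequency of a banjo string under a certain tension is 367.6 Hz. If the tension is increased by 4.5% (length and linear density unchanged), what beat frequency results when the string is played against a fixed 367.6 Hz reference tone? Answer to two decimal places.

8.18 Hz

For a string, f ∝ √T, so the new frequency is 367.6·√1.045 = 375.7800 Hz.
f_beat = |375.7800 − 367.6| = 8.18 Hz.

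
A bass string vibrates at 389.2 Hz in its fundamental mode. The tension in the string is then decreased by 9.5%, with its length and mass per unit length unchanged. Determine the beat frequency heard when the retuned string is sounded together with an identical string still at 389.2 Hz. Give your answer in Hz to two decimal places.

For a string, f ∝ √T, so the new frequency is 389.2·√0.905 = 370.2518 Hz.
f_beat = |370.2518 − 389.2| = 18.95 Hz.

18.95 Hz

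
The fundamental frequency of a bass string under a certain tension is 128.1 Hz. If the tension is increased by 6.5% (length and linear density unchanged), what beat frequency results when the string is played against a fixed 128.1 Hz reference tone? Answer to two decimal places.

4.10 Hz

For a string, f ∝ √T, so the new frequency is 128.1·√1.065 = 132.1977 Hz.
f_beat = |132.1977 − 128.1| = 4.10 Hz.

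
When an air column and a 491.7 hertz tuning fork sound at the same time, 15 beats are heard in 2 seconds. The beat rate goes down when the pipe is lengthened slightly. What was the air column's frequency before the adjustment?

499.2 Hz

Beat frequency = 15/2 = 7.5 Hz.
|f − 491.7| = 7.5, so the air column was at either 484.2 Hz or 499.2 Hz.
A longer pipe has a lower fundamental; the adjustment lowers the air column's frequency.
The beat rate fell, so the adjustment moved the air column toward 491.7 Hz — it must have started above the reference.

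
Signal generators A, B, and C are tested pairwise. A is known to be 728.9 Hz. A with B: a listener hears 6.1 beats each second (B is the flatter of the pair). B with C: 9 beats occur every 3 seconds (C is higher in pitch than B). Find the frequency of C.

B is below A, so f_B = 728.9 − 6.1 = 722.8 Hz.
B–C: Beat frequency = 9/3 = 3 Hz.
C is above B, so f_C = 722.8 + 3 = 725.8 Hz.

725.8 Hz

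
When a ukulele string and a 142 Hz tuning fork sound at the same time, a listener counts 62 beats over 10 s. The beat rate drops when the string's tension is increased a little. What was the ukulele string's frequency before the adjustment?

135.8 Hz

Beat frequency = 62/10 = 6.2 Hz.
|f − 142| = 6.2, so the ukulele string was at either 135.8 Hz or 148.2 Hz.
Higher tension means higher frequency; the adjustment raises the ukulele string's frequency.
The beat rate fell, so the adjustment moved the ukulele string toward 142 Hz — it must have started below the reference.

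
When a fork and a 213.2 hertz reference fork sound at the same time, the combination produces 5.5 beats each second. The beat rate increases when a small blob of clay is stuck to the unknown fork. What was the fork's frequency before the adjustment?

|f − 213.2| = 5.5, so the fork was at either 207.7 Hz or 218.7 Hz.
Adding mass to a fork lowers its frequency; the adjustment lowers the fork's frequency.
The beat rate rose, so the adjustment moved the fork further from 213.2 Hz — it was already below the reference.

207.7 Hz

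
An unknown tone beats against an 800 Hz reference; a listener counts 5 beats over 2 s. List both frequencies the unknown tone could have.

Beat frequency = 5/2 = 2.5 Hz.
|f − 800| = 2.5, so f = 800 ± 2.5.

797.5 Hz or 802.5 Hz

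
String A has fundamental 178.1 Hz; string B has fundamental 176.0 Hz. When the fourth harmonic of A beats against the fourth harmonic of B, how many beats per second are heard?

8.4 Hz

Fourth harmonic of the first: 4·178.1 = 712.4 Hz.
Fourth harmonic of the second: 4·176.0 = 704.0 Hz.
f_beat = |712.4 − 704.0| = 8.4 Hz.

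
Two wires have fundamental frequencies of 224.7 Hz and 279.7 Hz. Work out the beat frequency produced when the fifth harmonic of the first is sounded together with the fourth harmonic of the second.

4.7 Hz

Fifth harmonic of the first: 5·224.7 = 1123.5 Hz.
Fourth harmonic of the second: 4·279.7 = 1118.8 Hz.
f_beat = |1123.5 − 1118.8| = 4.7 Hz.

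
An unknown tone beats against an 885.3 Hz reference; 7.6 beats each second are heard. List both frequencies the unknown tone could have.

877.7 Hz or 892.9 Hz

|f − 885.3| = 7.6, so f = 885.3 ± 7.6.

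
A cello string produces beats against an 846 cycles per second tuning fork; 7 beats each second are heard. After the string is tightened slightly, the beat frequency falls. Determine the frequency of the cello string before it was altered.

|f − 846| = 7, so the cello string was at either 839 Hz or 853 Hz.
Increasing tension raises a string's frequency; the adjustment raises the cello string's frequency.
The beat rate fell, so the adjustment moved the cello string toward 846 Hz — it must have started below the reference.

839 Hz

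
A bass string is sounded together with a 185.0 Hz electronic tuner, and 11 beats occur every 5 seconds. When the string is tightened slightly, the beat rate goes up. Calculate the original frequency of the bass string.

187.2 Hz

Beat frequency = 11/5 = 2.2 Hz.
|f − 185.0| = 2.2, so the bass string was at either 182.8 Hz or 187.2 Hz.
Increasing tension raises a string's frequency; the adjustment raises the bass string's frequency.
The beat rate rose, so the adjustment moved the bass string further from 185.0 Hz — it was already above the reference.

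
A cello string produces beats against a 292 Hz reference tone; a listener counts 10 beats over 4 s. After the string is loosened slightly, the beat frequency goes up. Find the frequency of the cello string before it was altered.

289.5 Hz

Beat frequency = 10/4 = 2.5 Hz.
|f − 292| = 2.5, so the cello string was at either 289.5 Hz or 294.5 Hz.
Reducing tension lowers a string's frequency; the adjustment lowers the cello string's frequency.
The beat rate rose, so the adjustment moved the cello string further from 292 Hz — it was already below the reference.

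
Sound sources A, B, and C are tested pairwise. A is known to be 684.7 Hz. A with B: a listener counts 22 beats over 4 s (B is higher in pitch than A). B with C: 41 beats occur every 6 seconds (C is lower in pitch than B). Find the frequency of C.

683.3667 Hz

A–B: Beat frequency = 22/4 = 5.5 Hz.
B is above A, so f_B = 684.7 + 5.5 = 690.2 Hz.
B–C: Beat frequency = 41/6 = 6.8333 Hz.
C is below B, so f_C = 690.2 − 6.8333 = 683.3667 Hz.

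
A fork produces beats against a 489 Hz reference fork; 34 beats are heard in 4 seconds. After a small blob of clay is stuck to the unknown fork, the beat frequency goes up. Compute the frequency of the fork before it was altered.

Beat frequency = 34/4 = 8.5 Hz.
|f − 489| = 8.5, so the fork was at either 480.5 Hz or 497.5 Hz.
Adding mass to a fork lowers its frequency; the adjustment lowers the fork's frequency.
The beat rate rose, so the adjustment moved the fork further from 489 Hz — it was already below the reference.

480.5 Hz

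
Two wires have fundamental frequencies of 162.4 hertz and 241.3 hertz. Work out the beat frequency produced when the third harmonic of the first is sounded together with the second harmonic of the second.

Third harmonic of the first: 3·162.4 = 487.2 Hz.
Second harmonic of the second: 2·241.3 = 482.6 Hz.
f_beat = |487.2 − 482.6| = 4.6 Hz.

4.6 Hz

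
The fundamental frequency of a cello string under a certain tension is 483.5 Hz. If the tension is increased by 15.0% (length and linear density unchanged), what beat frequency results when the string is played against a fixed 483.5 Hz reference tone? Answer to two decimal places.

For a string, f ∝ √T, so the new frequency is 483.5·√1.150 = 518.4960 Hz.
f_beat = |518.4960 − 483.5| = 35.00 Hz.

35.00 Hz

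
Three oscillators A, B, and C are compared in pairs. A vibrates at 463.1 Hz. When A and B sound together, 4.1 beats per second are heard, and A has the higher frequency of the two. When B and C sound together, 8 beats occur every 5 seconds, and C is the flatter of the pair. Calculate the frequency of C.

B is below A, so f_B = 463.1 − 4.1 = 459 Hz.
B–C: Beat frequency = 8/5 = 1.6 Hz.
C is below B, so f_C = 459 − 1.6 = 457.4 Hz.

457.4 Hz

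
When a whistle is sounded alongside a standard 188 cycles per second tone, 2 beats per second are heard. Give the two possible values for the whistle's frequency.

|f − 188| = 2, so f = 188 ± 2.

186 Hz or 190 Hz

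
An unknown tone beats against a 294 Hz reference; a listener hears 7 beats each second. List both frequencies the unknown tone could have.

287 Hz or 301 Hz

|f − 294| = 7, so f = 294 ± 7.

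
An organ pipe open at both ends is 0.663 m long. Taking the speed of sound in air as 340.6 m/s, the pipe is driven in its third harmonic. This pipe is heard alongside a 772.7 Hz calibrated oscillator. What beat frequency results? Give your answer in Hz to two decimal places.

Open pipe: f_n = n·v/(2L) = 3·340.6/(2·0.663) = 770.5882 Hz.
f_beat = |770.5882 − 772.7| = 2.11 Hz.

2.11 Hz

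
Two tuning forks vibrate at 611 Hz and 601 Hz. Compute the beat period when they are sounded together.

0.100 s

f_beat = |611 − 601| = 10 Hz.
Beat period T = 1 / f_beat = 1 / 10 s.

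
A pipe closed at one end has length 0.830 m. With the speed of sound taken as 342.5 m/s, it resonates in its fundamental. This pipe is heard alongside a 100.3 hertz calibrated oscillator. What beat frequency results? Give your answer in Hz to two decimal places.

2.86 Hz

Closed pipe (odd harmonics): f_n = n·v/(4L) = 1·342.5/(4·0.830) = 103.1627 Hz.
f_beat = |103.1627 − 100.3| = 2.86 Hz.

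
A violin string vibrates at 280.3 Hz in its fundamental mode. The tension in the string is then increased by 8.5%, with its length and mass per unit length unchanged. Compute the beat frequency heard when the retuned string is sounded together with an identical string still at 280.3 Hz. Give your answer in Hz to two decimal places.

For a string, f ∝ √T, so the new frequency is 280.3·√1.085 = 291.9698 Hz.
f_beat = |291.9698 − 280.3| = 11.67 Hz.

11.67 Hz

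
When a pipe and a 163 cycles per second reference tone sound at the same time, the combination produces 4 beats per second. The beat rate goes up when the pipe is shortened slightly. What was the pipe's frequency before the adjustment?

167 Hz

|f − 163| = 4, so the pipe was at either 159 Hz or 167 Hz.
A shorter pipe has a higher fundamental; the adjustment raises the pipe's frequency.
The beat rate rose, so the adjustment moved the pipe further from 163 Hz — it was already above the reference.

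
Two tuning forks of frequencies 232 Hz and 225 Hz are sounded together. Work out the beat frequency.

7 Hz

Beats arise from superposition of two nearby frequencies; the beat rate is |f₁ − f₂|.
|232 − 225| = 7 Hz.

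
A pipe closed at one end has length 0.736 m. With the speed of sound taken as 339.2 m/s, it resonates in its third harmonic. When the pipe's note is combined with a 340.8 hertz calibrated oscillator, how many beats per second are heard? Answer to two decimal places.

Closed pipe (odd harmonics): f_n = n·v/(4L) = 3·339.2/(4·0.736) = 345.6522 Hz.
f_beat = |345.6522 − 340.8| = 4.85 Hz.

4.85 Hz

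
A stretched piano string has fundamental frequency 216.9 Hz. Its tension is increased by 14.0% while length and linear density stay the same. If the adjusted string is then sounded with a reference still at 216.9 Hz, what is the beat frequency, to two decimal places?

For a string, f ∝ √T, so the new frequency is 216.9·√1.140 = 231.5858 Hz.
f_beat = |231.5858 − 216.9| = 14.69 Hz.

14.69 Hz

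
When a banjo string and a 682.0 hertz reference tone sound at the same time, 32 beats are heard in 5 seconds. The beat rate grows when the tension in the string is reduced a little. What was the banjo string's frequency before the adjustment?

Beat frequency = 32/5 = 6.4 Hz.
|f − 682.0| = 6.4, so the banjo string was at either 675.6 Hz or 688.4 Hz.
Lower tension means lower frequency; the adjustment lowers the banjo string's frequency.
The beat rate rose, so the adjustment moved the banjo string further from 682.0 Hz — it was already below the reference.

675.6 Hz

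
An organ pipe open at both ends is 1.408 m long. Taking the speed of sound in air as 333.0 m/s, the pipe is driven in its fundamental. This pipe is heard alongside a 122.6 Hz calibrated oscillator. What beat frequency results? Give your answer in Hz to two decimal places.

Open pipe: f_n = n·v/(2L) = 1·333.0/(2·1.408) = 118.2528 Hz.
f_beat = |118.2528 − 122.6| = 4.35 Hz.

4.35 Hz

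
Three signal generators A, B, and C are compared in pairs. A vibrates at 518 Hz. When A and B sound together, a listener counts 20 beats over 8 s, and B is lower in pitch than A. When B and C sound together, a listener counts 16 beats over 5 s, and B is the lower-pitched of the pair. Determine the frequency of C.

518.7 Hz

A–B: Beat frequency = 20/8 = 2.5 Hz.
B is below A, so f_B = 518 − 2.5 = 515.5 Hz.
B–C: Beat frequency = 16/5 = 3.2 Hz.
C is above B, so f_C = 515.5 + 3.2 = 518.7 Hz.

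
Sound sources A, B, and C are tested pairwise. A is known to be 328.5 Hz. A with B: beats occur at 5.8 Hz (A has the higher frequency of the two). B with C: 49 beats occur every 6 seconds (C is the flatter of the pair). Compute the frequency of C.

B is below A, so f_B = 328.5 − 5.8 = 322.7 Hz.
B–C: Beat frequency = 49/6 = 8.1667 Hz.
C is below B, so f_C = 322.7 − 8.1667 = 314.5333 Hz.

314.5333 Hz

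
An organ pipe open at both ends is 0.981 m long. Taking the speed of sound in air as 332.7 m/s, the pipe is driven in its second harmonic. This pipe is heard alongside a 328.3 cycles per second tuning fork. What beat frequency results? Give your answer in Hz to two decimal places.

Open pipe: f_n = n·v/(2L) = 2·332.7/(2·0.981) = 339.1437 Hz.
f_beat = |339.1437 − 328.3| = 10.84 Hz.

10.84 Hz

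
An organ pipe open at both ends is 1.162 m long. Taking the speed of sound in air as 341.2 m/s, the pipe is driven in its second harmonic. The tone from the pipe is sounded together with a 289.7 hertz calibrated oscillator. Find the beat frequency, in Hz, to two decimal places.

3.93 Hz

Open pipe: f_n = n·v/(2L) = 2·341.2/(2·1.162) = 293.6317 Hz.
f_beat = |293.6317 − 289.7| = 3.93 Hz.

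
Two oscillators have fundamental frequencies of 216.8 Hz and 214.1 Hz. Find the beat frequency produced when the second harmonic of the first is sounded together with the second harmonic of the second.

Second harmonic of the first: 2·216.8 = 433.6 Hz.
Second harmonic of the second: 2·214.1 = 428.2 Hz.
f_beat = |433.6 − 428.2| = 5.4 Hz.

5.4 Hz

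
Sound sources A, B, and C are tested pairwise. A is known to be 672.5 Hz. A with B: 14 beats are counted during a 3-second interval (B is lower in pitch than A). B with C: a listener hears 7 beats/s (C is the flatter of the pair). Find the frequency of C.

A–B: Beat frequency = 14/3 = 4.6667 Hz.
B is below A, so f_B = 672.5 − 4.6667 = 667.8333 Hz.
C is below B, so f_C = 667.8333 − 7 = 660.8333 Hz.

660.8333 Hz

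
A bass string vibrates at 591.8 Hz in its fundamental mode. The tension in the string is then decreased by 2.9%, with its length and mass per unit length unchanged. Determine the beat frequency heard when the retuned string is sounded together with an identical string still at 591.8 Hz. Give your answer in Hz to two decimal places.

8.64 Hz

For a string, f ∝ √T, so the new frequency is 591.8·√0.971 = 583.1558 Hz.
f_beat = |583.1558 − 591.8| = 8.64 Hz.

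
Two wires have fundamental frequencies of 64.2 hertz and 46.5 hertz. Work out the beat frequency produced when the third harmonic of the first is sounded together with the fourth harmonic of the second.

Third harmonic of the first: 3·64.2 = 192.6 Hz.
Fourth harmonic of the second: 4·46.5 = 186.0 Hz.
f_beat = |192.6 − 186.0| = 6.6 Hz.

6.6 Hz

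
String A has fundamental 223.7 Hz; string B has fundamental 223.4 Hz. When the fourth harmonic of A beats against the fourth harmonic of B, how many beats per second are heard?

1.2 Hz

Fourth harmonic of the first: 4·223.7 = 894.8 Hz.
Fourth harmonic of the second: 4·223.4 = 893.6 Hz.
f_beat = |894.8 − 893.6| = 1.2 Hz.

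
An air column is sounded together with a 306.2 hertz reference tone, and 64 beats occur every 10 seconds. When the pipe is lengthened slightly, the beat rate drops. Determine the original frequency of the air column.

Beat frequency = 64/10 = 6.4 Hz.
|f − 306.2| = 6.4, so the air column was at either 299.8 Hz or 312.6 Hz.
A longer pipe has a lower fundamental; the adjustment lowers the air column's frequency.
The beat rate fell, so the adjustment moved the air column toward 306.2 Hz — it must have started above the reference.

312.6 Hz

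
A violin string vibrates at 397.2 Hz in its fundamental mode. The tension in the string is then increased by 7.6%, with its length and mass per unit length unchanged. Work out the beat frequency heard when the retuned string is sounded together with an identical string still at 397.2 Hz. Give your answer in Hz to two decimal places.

For a string, f ∝ √T, so the new frequency is 397.2·√1.076 = 412.0172 Hz.
f_beat = |412.0172 − 397.2| = 14.82 Hz.

14.82 Hz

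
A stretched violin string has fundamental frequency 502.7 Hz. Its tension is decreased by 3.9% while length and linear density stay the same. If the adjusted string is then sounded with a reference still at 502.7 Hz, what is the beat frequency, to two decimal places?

For a string, f ∝ √T, so the new frequency is 502.7·√0.961 = 492.7999 Hz.
f_beat = |492.7999 − 502.7| = 9.90 Hz.

9.90 Hz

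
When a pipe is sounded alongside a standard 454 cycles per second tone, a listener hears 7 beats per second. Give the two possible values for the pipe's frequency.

447 Hz or 461 Hz

|f − 454| = 7, so f = 454 ± 7.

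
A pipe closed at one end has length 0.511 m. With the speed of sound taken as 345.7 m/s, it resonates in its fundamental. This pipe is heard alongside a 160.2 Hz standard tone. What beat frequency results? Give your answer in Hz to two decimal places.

Closed pipe (odd harmonics): f_n = n·v/(4L) = 1·345.7/(4·0.511) = 169.1292 Hz.
f_beat = |169.1292 − 160.2| = 8.93 Hz.

8.93 Hz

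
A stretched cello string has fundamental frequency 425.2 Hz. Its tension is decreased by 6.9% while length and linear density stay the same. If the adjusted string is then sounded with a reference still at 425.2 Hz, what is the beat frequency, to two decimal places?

14.93 Hz

For a string, f ∝ √T, so the new frequency is 425.2·√0.931 = 410.2684 Hz.
f_beat = |410.2684 − 425.2| = 14.93 Hz.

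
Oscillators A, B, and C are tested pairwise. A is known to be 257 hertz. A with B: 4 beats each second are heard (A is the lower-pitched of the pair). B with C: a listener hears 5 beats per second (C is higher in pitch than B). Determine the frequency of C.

B is above A, so f_B = 257 + 4 = 261 Hz.
C is above B, so f_C = 261 + 5 = 266 Hz.

266 Hz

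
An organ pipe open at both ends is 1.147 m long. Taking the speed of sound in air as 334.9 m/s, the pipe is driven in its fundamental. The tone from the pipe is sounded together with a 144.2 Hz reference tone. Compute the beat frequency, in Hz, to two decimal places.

Open pipe: f_n = n·v/(2L) = 1·334.9/(2·1.147) = 145.9895 Hz.
f_beat = |145.9895 − 144.2| = 1.79 Hz.

1.79 Hz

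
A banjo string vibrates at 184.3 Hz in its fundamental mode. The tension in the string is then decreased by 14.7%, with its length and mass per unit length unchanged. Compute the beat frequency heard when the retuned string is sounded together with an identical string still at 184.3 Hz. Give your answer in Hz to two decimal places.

14.08 Hz

For a string, f ∝ √T, so the new frequency is 184.3·√0.853 = 170.2158 Hz.
f_beat = |170.2158 − 184.3| = 14.08 Hz.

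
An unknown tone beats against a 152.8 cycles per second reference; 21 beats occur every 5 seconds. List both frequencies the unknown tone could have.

148.6 Hz or 157 Hz

Beat frequency = 21/5 = 4.2 Hz.
|f − 152.8| = 4.2, so f = 152.8 ± 4.2.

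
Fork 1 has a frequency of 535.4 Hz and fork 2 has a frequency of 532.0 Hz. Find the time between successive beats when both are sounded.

f_beat = |535.4 − 532.0| = 3.4 Hz.
Beat period T = 1 / f_beat = 1 / 3.4 s.

0.294 s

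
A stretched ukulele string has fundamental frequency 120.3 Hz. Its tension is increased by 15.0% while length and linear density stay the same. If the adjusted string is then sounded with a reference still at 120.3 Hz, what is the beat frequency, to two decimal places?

For a string, f ∝ √T, so the new frequency is 120.3·√1.150 = 129.0074 Hz.
f_beat = |129.0074 − 120.3| = 8.71 Hz.

8.71 Hz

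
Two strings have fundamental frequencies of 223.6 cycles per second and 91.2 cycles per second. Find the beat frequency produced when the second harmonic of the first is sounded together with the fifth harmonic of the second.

8.8 Hz

Second harmonic of the first: 2·223.6 = 447.2 Hz.
Fifth harmonic of the second: 5·91.2 = 456.0 Hz.
f_beat = |447.2 − 456.0| = 8.8 Hz.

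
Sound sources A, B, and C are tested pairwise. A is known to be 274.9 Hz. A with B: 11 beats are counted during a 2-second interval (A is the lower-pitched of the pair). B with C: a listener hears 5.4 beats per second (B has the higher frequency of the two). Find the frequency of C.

A–B: Beat frequency = 11/2 = 5.5 Hz.
B is above A, so f_B = 274.9 + 5.5 = 280.4 Hz.
C is below B, so f_C = 280.4 − 5.4 = 275 Hz.

275 Hz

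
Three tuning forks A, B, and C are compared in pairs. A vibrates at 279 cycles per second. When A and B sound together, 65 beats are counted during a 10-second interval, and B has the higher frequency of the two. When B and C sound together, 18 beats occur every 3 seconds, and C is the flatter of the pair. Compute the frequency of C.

279.5 Hz

A–B: Beat frequency = 65/10 = 6.5 Hz.
B is above A, so f_B = 279 + 6.5 = 285.5 Hz.
B–C: Beat frequency = 18/3 = 6 Hz.
C is below B, so f_C = 285.5 − 6 = 279.5 Hz.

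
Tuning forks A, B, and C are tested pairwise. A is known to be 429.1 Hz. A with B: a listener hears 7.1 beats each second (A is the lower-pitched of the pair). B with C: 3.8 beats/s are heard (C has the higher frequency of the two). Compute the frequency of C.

440 Hz

B is above A, so f_B = 429.1 + 7.1 = 436.2 Hz.
C is above B, so f_C = 436.2 + 3.8 = 440 Hz.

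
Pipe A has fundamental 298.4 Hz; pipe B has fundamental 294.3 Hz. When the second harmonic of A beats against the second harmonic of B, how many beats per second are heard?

8.2 Hz

Second harmonic of the first: 2·298.4 = 596.8 Hz.
Second harmonic of the second: 2·294.3 = 588.6 Hz.
f_beat = |596.8 − 588.6| = 8.2 Hz.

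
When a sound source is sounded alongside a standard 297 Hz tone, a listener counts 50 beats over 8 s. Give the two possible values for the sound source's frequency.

290.75 Hz or 303.25 Hz

Beat frequency = 50/8 = 6.25 Hz.
|f − 297| = 6.25, so f = 297 ± 6.25.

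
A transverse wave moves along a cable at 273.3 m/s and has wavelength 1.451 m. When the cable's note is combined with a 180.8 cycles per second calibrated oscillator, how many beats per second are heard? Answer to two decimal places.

7.55 Hz

Source frequency f = v/λ = 273.3/1.451 = 188.3529 Hz.
f_beat = |188.3529 − 180.8| = 7.55 Hz.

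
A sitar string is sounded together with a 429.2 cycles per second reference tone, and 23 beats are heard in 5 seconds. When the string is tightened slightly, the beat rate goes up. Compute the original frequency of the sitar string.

Beat frequency = 23/5 = 4.6 Hz.
|f − 429.2| = 4.6, so the sitar string was at either 424.6 Hz or 433.8 Hz.
Increasing tension raises a string's frequency; the adjustment raises the sitar string's frequency.
The beat rate rose, so the adjustment moved the sitar string further from 429.2 Hz — it was already above the reference.

433.8 Hz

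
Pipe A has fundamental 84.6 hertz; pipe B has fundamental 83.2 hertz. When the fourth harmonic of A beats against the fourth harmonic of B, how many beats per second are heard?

Fourth harmonic of the first: 4·84.6 = 338.4 Hz.
Fourth harmonic of the second: 4·83.2 = 332.8 Hz.
f_beat = |338.4 − 332.8| = 5.6 Hz.

5.6 Hz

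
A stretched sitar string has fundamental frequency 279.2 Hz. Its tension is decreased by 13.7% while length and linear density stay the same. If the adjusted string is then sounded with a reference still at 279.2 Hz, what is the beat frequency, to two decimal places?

19.83 Hz

For a string, f ∝ √T, so the new frequency is 279.2·√0.863 = 259.3706 Hz.
f_beat = |259.3706 − 279.2| = 19.83 Hz.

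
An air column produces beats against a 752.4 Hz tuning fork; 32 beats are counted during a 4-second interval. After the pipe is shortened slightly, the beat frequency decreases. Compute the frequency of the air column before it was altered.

744.4 Hz

Beat frequency = 32/4 = 8 Hz.
|f − 752.4| = 8, so the air column was at either 744.4 Hz or 760.4 Hz.
A shorter pipe has a higher fundamental; the adjustment raises the air column's frequency.
The beat rate fell, so the adjustment moved the air column toward 752.4 Hz — it must have started below the reference.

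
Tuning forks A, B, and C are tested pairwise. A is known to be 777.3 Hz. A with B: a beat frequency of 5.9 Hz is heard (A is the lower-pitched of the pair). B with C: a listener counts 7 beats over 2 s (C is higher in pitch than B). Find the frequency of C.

B is above A, so f_B = 777.3 + 5.9 = 783.2 Hz.
B–C: Beat frequency = 7/2 = 3.5 Hz.
C is above B, so f_C = 783.2 + 3.5 = 786.7 Hz.

786.7 Hz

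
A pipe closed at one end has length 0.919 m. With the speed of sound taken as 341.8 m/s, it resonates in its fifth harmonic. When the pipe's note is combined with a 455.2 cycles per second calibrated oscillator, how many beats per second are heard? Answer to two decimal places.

Closed pipe (odd harmonics): f_n = n·v/(4L) = 5·341.8/(4·0.919) = 464.9075 Hz.
f_beat = |464.9075 − 455.2| = 9.71 Hz.

9.71 Hz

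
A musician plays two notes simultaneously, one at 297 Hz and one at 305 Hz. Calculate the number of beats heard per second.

Beats arise from superposition of two nearby frequencies; the beat rate is |f₁ − f₂|.
|297 − 305| = 8 Hz.

8 Hz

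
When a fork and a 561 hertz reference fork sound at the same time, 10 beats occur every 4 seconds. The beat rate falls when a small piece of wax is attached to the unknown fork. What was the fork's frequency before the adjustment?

563.5 Hz

Beat frequency = 10/4 = 2.5 Hz.
|f − 561| = 2.5, so the fork was at either 558.5 Hz or 563.5 Hz.
Loading a fork with wax lowers its frequency; the adjustment lowers the fork's frequency.
The beat rate fell, so the adjustment moved the fork toward 561 Hz — it must have started above the reference.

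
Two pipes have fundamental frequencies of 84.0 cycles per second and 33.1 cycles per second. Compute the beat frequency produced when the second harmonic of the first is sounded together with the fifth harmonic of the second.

Second harmonic of the first: 2·84.0 = 168.0 Hz.
Fifth harmonic of the second: 5·33.1 = 165.5 Hz.
f_beat = |168.0 − 165.5| = 2.5 Hz.

2.5 Hz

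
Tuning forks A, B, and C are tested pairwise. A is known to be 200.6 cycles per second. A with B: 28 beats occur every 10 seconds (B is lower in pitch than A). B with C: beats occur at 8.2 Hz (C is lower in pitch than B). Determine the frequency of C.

A–B: Beat frequency = 28/10 = 2.8 Hz.
B is below A, so f_B = 200.6 − 2.8 = 197.8 Hz.
C is below B, so f_C = 197.8 − 8.2 = 189.6 Hz.

189.6 Hz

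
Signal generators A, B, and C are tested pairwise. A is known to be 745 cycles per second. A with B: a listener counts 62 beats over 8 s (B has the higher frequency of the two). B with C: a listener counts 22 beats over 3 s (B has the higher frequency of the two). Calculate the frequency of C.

A–B: Beat frequency = 62/8 = 7.75 Hz.
B is above A, so f_B = 745 + 7.75 = 752.75 Hz.
B–C: Beat frequency = 22/3 = 7.3333 Hz.
C is below B, so f_C = 752.75 − 7.3333 = 745.4167 Hz.

745.4167 Hz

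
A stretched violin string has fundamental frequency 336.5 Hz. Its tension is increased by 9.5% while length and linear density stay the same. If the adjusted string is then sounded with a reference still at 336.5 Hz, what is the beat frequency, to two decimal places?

15.62 Hz

For a string, f ∝ √T, so the new frequency is 336.5·√1.095 = 352.1212 Hz.
f_beat = |352.1212 − 336.5| = 15.62 Hz.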